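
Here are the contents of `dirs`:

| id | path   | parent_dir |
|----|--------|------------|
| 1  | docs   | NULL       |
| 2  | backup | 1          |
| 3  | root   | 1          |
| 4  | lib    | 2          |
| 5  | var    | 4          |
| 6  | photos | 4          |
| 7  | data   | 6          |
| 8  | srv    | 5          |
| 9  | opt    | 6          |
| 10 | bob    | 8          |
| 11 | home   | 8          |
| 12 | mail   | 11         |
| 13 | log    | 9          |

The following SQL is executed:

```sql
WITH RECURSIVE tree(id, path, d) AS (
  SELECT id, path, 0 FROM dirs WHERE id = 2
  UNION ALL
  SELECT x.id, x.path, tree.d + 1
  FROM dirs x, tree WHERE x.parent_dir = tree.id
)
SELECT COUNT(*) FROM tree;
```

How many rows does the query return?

Base: id=2 (backup) at d 0.
Iteration 1: rows with parent_dir in {2} -> lib (id 4, d 1).
Iteration 2: rows with parent_dir in {4} -> var (id 5, d 2), photos (id 6, d 2).
Iteration 3: rows with parent_dir in {5,6} -> data (id 7, d 3), srv (id 8, d 3), opt (id 9, d 3).
Iteration 4: rows with parent_dir in {7,8,9} -> bob (id 10, d 4), home (id 11, d 4), log (id 13, d 4).
Iteration 5: rows with parent_dir in {10,11,13} -> mail (id 12, d 5).
Iteration 6: no rows with parent_dir in {12}; recursion stops.
Total rows emitted: 11.

11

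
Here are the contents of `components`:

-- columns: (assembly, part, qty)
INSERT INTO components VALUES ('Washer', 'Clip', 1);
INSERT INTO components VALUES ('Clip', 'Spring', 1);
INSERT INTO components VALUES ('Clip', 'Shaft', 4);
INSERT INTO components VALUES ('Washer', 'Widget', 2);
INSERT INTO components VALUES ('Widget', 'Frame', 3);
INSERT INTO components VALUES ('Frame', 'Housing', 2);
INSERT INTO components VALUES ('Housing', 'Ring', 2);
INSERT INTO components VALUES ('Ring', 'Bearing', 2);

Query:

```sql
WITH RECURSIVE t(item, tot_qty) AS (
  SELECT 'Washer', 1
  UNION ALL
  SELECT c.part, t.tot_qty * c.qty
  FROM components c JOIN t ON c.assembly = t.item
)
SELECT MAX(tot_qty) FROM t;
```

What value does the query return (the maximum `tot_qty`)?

48

Base: (Washer, tot_qty=1).
Iteration 1: components of {Washer} -> Clip = 1*1 = 1, Widget = 1*2 = 2.
Iteration 2: components of {Clip,Widget} -> Frame = 2*3 = 6, Shaft = 1*4 = 4, Spring = 1*1 = 1.
Iteration 3: components of {Frame,Shaft,Spring} -> Housing = 6*2 = 12.
Iteration 4: components of {Housing} -> Ring = 12*2 = 24.
Iteration 5: components of {Ring} -> Bearing = 24*2 = 48.
Iteration 6: no further components; recursion stops.
tot_qty values: 1, 1, 2, 1, 4, 6, 12, 24, 48; the maximum is 48.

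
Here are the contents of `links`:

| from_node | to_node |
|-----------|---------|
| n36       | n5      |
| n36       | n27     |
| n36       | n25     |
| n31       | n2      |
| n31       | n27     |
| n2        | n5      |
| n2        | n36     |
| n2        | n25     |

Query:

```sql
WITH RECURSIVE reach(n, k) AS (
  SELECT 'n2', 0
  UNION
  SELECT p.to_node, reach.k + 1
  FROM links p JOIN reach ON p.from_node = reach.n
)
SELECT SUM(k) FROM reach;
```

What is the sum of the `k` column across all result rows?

9

Base: (n2, k=0).
Iteration 1: edges from {n2} -> (n25, k=1), (n36, k=1), (n5, k=1).
Iteration 2: edges from {n25,n36,n5} -> (n25, k=2), (n27, k=2), (n5, k=2).
Iteration 3: no outgoing edges from {n25,n27,n5}; recursion stops.
SUM(k) = 0 + 1 + 1 + 1 + 2 + 2 + 2 = 9.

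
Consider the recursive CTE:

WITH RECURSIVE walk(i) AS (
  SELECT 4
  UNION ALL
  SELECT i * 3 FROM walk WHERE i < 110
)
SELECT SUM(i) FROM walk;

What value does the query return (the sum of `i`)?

484

Base: i=4.
Iteration 1: 4 < 110 holds -> i = 4 * 3 = 12.
Iteration 2: 12 < 110 holds -> i = 12 * 3 = 36.
Iteration 3: 36 < 110 holds -> i = 36 * 3 = 108.
Iteration 4: 108 < 110 holds -> i = 108 * 3 = 324.
Iteration 5: 324 < 110 fails; recursion stops.
SUM(i) = 4 + 12 + 36 + 108 + 324 = 484.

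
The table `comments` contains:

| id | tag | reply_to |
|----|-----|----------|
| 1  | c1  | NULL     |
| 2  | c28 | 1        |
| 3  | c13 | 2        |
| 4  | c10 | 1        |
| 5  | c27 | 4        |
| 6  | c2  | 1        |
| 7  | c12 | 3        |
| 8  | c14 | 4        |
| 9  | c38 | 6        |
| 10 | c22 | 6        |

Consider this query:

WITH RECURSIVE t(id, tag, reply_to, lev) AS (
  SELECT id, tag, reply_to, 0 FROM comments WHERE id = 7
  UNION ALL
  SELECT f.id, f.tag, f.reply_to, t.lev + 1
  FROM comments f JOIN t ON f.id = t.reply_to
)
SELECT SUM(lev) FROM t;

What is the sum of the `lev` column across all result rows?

Base: id=7 (c12), reply_to=3, lev 0.
Iteration 1: join on id=3 -> c13 (id 3, reply_to=2, lev 1).
Iteration 2: join on id=2 -> c28 (id 2, reply_to=1, lev 2).
Iteration 3: join on id=1 -> c1 (id 1, reply_to=NULL, lev 3).
Iteration 4: reply_to is NULL; no match; recursion stops.
SUM(lev) = 0 + 1 + 2 + 3 = 6.

6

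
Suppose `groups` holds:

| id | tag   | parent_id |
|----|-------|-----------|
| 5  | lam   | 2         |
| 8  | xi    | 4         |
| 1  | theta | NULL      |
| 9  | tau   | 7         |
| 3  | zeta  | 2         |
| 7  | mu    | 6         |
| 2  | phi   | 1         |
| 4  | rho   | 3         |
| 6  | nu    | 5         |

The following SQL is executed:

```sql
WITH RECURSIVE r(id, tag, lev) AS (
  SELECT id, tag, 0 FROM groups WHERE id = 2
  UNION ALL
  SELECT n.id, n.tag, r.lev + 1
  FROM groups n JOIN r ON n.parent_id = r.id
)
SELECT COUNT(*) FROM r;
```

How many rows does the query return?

Base: id=2 (phi) at lev 0.
Iteration 1: rows with parent_id in {2} -> zeta (id 3, lev 1), lam (id 5, lev 1).
Iteration 2: rows with parent_id in {3,5} -> rho (id 4, lev 2), nu (id 6, lev 2).
Iteration 3: rows with parent_id in {4,6} -> mu (id 7, lev 3), xi (id 8, lev 3).
Iteration 4: rows with parent_id in {7,8} -> tau (id 9, lev 4).
Iteration 5: no rows with parent_id in {9}; recursion stops.
Total rows emitted: 8.

8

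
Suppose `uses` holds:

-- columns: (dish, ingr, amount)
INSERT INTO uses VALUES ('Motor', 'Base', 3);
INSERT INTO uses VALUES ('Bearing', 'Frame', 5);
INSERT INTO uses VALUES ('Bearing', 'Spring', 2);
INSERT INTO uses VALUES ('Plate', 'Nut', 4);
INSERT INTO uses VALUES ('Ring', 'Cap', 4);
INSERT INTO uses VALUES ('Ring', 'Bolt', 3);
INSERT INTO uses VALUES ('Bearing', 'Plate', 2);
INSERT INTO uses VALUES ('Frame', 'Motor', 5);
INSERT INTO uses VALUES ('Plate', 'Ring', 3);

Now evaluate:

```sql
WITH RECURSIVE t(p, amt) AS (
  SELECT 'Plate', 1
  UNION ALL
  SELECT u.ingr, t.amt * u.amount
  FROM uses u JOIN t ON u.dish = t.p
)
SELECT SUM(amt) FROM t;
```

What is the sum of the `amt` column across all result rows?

Base: (Plate, amt=1).
Iteration 1: components of {Plate} -> Nut = 1*4 = 4, Ring = 1*3 = 3.
Iteration 2: components of {Nut,Ring} -> Bolt = 3*3 = 9, Cap = 3*4 = 12.
Iteration 3: no further components; recursion stops.
SUM(amt) = 1 + 4 + 3 + 12 + 9 = 29.

29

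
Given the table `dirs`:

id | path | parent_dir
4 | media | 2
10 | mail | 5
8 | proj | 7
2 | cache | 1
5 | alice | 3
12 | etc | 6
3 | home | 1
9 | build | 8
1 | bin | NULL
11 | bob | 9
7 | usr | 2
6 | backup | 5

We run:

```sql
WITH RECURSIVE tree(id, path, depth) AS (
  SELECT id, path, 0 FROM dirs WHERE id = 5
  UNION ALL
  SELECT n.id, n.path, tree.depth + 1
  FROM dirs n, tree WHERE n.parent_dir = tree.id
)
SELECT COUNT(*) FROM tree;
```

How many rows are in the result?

Base: id=5 (alice) at depth 0.
Iteration 1: rows with parent_dir in {5} -> backup (id 6, depth 1), mail (id 10, depth 1).
Iteration 2: rows with parent_dir in {6,10} -> etc (id 12, depth 2).
Iteration 3: no rows with parent_dir in {12}; recursion stops.
Total rows emitted: 4.

4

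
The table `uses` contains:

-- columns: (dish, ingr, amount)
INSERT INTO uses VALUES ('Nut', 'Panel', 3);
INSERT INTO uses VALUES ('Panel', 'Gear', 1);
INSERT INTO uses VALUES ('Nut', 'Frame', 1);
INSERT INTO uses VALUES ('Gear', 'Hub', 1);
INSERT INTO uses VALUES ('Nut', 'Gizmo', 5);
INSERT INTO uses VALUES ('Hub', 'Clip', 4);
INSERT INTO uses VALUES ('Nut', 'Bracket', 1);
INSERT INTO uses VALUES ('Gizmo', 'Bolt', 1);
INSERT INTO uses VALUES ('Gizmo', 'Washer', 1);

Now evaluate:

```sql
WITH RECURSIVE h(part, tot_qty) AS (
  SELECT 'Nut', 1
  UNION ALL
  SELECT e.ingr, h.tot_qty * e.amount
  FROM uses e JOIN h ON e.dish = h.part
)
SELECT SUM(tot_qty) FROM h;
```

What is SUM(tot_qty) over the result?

39

Base: (Nut, tot_qty=1).
Iteration 1: components of {Nut} -> Bracket = 1*1 = 1, Frame = 1*1 = 1, Gizmo = 1*5 = 5, Panel = 1*3 = 3.
Iteration 2: components of {Bracket,Frame,Gizmo,Panel} -> Bolt = 5*1 = 5, Gear = 3*1 = 3, Washer = 5*1 = 5.
Iteration 3: components of {Bolt,Gear,Washer} -> Hub = 3*1 = 3.
Iteration 4: components of {Hub} -> Clip = 3*4 = 12.
Iteration 5: no further components; recursion stops.
SUM(tot_qty) = 1 + 3 + 1 + 5 + 1 + 3 + 5 + 5 + 3 + 12 = 39.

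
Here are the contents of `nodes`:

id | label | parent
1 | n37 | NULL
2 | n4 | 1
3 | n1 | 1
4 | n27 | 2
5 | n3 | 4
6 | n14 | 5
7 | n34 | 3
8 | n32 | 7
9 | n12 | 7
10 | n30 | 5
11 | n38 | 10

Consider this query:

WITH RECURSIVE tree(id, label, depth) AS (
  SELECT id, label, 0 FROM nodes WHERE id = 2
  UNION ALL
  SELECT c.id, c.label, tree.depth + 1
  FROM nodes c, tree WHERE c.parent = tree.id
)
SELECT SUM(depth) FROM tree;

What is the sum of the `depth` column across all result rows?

Base: id=2 (n4) at depth 0.
Iteration 1: rows with parent in {2} -> n27 (id 4, depth 1).
Iteration 2: rows with parent in {4} -> n3 (id 5, depth 2).
Iteration 3: rows with parent in {5} -> n14 (id 6, depth 3), n30 (id 10, depth 3).
Iteration 4: rows with parent in {6,10} -> n38 (id 11, depth 4).
Iteration 5: no rows with parent in {11}; recursion stops.
SUM(depth) = 0 + 1 + 2 + 3 + 3 + 4 = 13.

13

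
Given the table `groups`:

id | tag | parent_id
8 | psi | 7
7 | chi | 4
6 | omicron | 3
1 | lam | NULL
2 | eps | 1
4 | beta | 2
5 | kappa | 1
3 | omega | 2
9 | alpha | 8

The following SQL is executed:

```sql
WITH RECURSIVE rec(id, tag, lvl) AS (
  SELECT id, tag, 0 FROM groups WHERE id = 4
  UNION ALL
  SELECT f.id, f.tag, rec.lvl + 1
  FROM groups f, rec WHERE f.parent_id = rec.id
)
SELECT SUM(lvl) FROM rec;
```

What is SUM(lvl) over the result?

Base: id=4 (beta) at lvl 0.
Iteration 1: rows with parent_id in {4} -> chi (id 7, lvl 1).
Iteration 2: rows with parent_id in {7} -> psi (id 8, lvl 2).
Iteration 3: rows with parent_id in {8} -> alpha (id 9, lvl 3).
Iteration 4: no rows with parent_id in {9}; recursion stops.
SUM(lvl) = 0 + 1 + 2 + 3 = 6.

6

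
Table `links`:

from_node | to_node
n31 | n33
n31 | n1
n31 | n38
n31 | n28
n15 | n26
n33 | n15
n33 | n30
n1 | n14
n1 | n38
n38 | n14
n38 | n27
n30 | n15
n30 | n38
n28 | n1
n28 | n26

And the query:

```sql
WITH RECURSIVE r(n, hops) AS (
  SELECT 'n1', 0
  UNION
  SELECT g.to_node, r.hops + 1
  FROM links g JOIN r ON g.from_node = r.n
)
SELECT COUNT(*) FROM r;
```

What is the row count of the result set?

5

Base: (n1, hops=0).
Iteration 1: edges from {n1} -> (n14, hops=1), (n38, hops=1).
Iteration 2: edges from {n14,n38} -> (n14, hops=2), (n27, hops=2).
Iteration 3: no outgoing edges from {n14,n27}; recursion stops.
Total rows emitted: 5.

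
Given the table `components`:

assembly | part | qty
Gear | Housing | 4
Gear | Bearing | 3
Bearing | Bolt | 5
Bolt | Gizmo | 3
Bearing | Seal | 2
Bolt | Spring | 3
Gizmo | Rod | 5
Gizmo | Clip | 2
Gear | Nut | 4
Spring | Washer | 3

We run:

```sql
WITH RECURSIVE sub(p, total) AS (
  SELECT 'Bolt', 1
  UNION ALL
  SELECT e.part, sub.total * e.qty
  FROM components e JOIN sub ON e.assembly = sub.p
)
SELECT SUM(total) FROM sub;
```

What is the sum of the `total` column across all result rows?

37

Base: (Bolt, total=1).
Iteration 1: components of {Bolt} -> Gizmo = 1*3 = 3, Spring = 1*3 = 3.
Iteration 2: components of {Gizmo,Spring} -> Clip = 3*2 = 6, Rod = 3*5 = 15, Washer = 3*3 = 9.
Iteration 3: no further components; recursion stops.
SUM(total) = 1 + 3 + 3 + 15 + 6 + 9 = 37.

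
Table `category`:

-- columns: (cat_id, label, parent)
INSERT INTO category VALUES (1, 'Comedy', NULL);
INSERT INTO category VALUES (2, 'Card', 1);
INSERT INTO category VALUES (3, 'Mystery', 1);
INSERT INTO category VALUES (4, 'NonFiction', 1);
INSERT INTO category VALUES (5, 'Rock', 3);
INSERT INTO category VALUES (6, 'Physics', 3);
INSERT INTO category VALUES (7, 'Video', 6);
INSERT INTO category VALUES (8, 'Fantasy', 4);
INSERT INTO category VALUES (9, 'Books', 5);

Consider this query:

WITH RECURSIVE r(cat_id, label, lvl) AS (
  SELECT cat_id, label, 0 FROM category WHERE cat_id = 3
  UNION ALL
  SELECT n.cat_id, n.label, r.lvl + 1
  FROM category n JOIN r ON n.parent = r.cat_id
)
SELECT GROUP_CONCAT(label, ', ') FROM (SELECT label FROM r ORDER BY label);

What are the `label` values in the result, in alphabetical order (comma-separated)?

Books, Mystery, Physics, Rock, Video

Base: cat_id=3 (Mystery) at lvl 0.
Iteration 1: rows with parent in {3} -> Rock (id 5, lvl 1), Physics (id 6, lvl 1).
Iteration 2: rows with parent in {5,6} -> Video (id 7, lvl 2), Books (id 9, lvl 2).
Iteration 3: no rows with parent in {7,9}; recursion stops.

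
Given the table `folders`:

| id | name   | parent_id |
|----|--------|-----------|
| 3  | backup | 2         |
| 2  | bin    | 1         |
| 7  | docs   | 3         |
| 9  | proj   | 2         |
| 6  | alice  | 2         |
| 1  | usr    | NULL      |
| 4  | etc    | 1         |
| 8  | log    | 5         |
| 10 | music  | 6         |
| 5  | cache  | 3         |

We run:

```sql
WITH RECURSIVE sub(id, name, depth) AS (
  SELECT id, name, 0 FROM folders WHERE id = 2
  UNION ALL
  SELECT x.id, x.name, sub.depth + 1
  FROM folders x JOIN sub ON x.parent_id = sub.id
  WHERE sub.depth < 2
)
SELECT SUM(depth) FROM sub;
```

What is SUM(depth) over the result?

Base: id=2 (bin) at depth 0.
Iteration 1: rows with parent_id in {2} -> backup (id 3, depth 1), alice (id 6, depth 1), proj (id 9, depth 1).
Iteration 2: rows with parent_id in {3,6,9} -> cache (id 5, depth 2), docs (id 7, depth 2), music (id 10, depth 2).
Iteration 3: depth < 2 fails for all current rows; recursion stops.
SUM(depth) = 0 + 1 + 1 + 1 + 2 + 2 + 2 = 9.

9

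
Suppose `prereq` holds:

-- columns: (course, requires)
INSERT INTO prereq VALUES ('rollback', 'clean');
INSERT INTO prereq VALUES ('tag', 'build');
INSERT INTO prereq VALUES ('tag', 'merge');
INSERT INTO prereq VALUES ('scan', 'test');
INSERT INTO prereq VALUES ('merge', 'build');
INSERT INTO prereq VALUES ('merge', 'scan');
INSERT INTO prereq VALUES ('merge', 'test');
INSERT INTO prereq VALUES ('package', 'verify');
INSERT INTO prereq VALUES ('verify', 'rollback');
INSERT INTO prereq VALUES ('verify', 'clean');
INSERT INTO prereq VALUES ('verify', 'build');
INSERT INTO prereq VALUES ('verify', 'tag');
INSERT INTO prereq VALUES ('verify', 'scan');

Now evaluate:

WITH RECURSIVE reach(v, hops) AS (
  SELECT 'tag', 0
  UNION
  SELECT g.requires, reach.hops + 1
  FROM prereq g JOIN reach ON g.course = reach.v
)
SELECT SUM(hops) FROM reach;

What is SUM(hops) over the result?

11

Base: (tag, hops=0).
Iteration 1: edges from {tag} -> (build, hops=1), (merge, hops=1).
Iteration 2: edges from {build,merge} -> (build, hops=2), (scan, hops=2), (test, hops=2).
Iteration 3: edges from {build,scan,test} -> (test, hops=3).
Iteration 4: no outgoing edges from {test}; recursion stops.
SUM(hops) = 0 + 1 + 1 + 2 + 2 + 2 + 3 = 11.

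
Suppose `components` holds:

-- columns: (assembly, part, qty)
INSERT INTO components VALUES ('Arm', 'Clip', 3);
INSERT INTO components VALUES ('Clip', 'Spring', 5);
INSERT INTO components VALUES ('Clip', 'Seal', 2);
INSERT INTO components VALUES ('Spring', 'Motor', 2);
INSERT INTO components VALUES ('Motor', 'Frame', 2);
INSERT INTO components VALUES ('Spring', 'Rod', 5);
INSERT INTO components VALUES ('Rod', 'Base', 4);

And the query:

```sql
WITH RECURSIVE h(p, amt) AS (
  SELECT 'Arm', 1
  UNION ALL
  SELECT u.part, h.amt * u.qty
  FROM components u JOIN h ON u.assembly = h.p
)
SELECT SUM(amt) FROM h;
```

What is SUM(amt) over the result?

490

Base: (Arm, amt=1).
Iteration 1: components of {Arm} -> Clip = 1*3 = 3.
Iteration 2: components of {Clip} -> Seal = 3*2 = 6, Spring = 3*5 = 15.
Iteration 3: components of {Seal,Spring} -> Motor = 15*2 = 30, Rod = 15*5 = 75.
Iteration 4: components of {Motor,Rod} -> Base = 75*4 = 300, Frame = 30*2 = 60.
Iteration 5: no further components; recursion stops.
SUM(amt) = 1 + 3 + 15 + 6 + 30 + 75 + 60 + 300 = 490.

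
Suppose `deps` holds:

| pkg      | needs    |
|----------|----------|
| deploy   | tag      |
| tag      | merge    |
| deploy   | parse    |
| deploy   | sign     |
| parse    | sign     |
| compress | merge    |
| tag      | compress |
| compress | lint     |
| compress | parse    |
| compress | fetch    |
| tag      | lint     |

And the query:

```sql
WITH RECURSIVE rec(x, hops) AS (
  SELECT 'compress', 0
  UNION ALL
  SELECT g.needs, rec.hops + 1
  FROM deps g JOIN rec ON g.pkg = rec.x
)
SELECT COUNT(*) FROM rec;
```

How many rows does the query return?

Base: (compress, hops=0).
Iteration 1: edges from {compress} -> (fetch, hops=1), (lint, hops=1), (merge, hops=1), (parse, hops=1).
Iteration 2: edges from {fetch,lint,merge,parse} -> (sign, hops=2).
Iteration 3: no outgoing edges from {sign}; recursion stops.
Total rows emitted: 6.

6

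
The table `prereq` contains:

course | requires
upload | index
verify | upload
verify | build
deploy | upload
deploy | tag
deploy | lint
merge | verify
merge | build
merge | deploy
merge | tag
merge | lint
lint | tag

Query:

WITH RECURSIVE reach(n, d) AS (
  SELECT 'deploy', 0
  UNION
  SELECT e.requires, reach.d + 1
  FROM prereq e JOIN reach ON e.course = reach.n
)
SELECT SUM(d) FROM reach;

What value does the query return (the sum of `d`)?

7

Base: (deploy, d=0).
Iteration 1: edges from {deploy} -> (lint, d=1), (tag, d=1), (upload, d=1).
Iteration 2: edges from {lint,tag,upload} -> (index, d=2), (tag, d=2).
Iteration 3: no outgoing edges from {index,tag}; recursion stops.
SUM(d) = 0 + 1 + 1 + 1 + 2 + 2 = 7.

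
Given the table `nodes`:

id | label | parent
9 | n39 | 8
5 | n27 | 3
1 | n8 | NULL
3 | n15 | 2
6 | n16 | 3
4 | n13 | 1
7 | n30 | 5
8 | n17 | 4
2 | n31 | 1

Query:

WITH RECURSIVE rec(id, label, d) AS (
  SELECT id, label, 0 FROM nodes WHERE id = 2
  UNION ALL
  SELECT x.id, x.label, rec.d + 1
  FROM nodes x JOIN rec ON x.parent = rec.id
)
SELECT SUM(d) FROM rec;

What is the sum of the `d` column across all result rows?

Base: id=2 (n31) at d 0.
Iteration 1: rows with parent in {2} -> n15 (id 3, d 1).
Iteration 2: rows with parent in {3} -> n27 (id 5, d 2), n16 (id 6, d 2).
Iteration 3: rows with parent in {5,6} -> n30 (id 7, d 3).
Iteration 4: no rows with parent in {7}; recursion stops.
SUM(d) = 0 + 1 + 2 + 2 + 3 = 8.

8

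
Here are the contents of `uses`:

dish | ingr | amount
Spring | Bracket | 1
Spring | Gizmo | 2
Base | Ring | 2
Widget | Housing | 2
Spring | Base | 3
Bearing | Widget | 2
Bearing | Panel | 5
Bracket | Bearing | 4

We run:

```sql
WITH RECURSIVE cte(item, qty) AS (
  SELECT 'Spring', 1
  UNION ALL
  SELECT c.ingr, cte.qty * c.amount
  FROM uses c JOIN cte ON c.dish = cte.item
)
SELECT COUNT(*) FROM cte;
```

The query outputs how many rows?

Base: (Spring, qty=1).
Iteration 1: components of {Spring} -> Base = 1*3 = 3, Bracket = 1*1 = 1, Gizmo = 1*2 = 2.
Iteration 2: components of {Base,Bracket,Gizmo} -> Bearing = 1*4 = 4, Ring = 3*2 = 6.
Iteration 3: components of {Bearing,Ring} -> Panel = 4*5 = 20, Widget = 4*2 = 8.
Iteration 4: components of {Panel,Widget} -> Housing = 8*2 = 16.
Iteration 5: no further components; recursion stops.
Total rows emitted: 9.

9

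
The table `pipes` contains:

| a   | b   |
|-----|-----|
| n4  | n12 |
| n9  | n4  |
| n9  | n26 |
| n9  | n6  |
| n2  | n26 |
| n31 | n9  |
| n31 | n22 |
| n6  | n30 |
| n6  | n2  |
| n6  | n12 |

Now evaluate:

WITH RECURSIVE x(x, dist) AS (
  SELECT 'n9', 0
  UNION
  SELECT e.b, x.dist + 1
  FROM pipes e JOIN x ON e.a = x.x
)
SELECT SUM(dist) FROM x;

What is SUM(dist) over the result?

Base: (n9, dist=0).
Iteration 1: edges from {n9} -> (n26, dist=1), (n4, dist=1), (n6, dist=1).
Iteration 2: edges from {n26,n4,n6} -> (n12, dist=2), (n2, dist=2), (n30, dist=2). [UNION drops 1 duplicate row(s)]
Iteration 3: edges from {n12,n2,n30} -> (n26, dist=3).
Iteration 4: no outgoing edges from {n26}; recursion stops.
SUM(dist) = 0 + 1 + 1 + 1 + 2 + 2 + 2 + 3 = 12.

12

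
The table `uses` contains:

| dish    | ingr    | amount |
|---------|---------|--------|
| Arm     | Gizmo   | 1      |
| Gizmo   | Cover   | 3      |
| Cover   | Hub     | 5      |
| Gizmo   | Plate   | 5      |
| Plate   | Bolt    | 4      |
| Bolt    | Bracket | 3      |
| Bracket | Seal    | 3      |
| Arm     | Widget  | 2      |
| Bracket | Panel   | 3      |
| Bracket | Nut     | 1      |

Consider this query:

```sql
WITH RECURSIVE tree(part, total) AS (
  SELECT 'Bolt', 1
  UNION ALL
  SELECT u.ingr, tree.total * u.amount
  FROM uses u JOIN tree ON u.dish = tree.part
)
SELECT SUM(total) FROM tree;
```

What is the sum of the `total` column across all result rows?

25

Base: (Bolt, total=1).
Iteration 1: components of {Bolt} -> Bracket = 1*3 = 3.
Iteration 2: components of {Bracket} -> Nut = 3*1 = 3, Panel = 3*3 = 9, Seal = 3*3 = 9.
Iteration 3: no further components; recursion stops.
SUM(total) = 1 + 3 + 9 + 9 + 3 = 25.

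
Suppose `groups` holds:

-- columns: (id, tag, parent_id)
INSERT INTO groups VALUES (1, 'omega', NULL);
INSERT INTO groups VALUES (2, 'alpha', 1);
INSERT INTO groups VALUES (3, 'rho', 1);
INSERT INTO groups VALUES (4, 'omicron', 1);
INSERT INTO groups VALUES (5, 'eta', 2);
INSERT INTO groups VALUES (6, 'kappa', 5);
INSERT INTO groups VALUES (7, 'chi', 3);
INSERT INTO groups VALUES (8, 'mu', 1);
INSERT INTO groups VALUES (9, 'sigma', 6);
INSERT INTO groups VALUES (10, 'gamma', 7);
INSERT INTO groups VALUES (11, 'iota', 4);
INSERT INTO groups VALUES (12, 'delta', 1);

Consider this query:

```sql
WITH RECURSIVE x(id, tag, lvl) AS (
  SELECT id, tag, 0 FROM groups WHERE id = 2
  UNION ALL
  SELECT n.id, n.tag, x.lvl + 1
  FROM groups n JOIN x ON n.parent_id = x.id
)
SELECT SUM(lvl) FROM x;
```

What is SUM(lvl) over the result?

Base: id=2 (alpha) at lvl 0.
Iteration 1: rows with parent_id in {2} -> eta (id 5, lvl 1).
Iteration 2: rows with parent_id in {5} -> kappa (id 6, lvl 2).
Iteration 3: rows with parent_id in {6} -> sigma (id 9, lvl 3).
Iteration 4: no rows with parent_id in {9}; recursion stops.
SUM(lvl) = 0 + 1 + 2 + 3 = 6.

6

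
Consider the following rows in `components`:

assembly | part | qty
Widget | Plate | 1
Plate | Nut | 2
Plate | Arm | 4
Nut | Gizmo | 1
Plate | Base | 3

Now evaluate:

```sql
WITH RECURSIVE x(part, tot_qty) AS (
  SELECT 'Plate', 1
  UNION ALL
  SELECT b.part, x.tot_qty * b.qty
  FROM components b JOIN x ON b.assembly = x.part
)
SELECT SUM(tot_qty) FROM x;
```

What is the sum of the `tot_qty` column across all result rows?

12

Base: (Plate, tot_qty=1).
Iteration 1: components of {Plate} -> Arm = 1*4 = 4, Base = 1*3 = 3, Nut = 1*2 = 2.
Iteration 2: components of {Arm,Base,Nut} -> Gizmo = 2*1 = 2.
Iteration 3: no further components; recursion stops.
SUM(tot_qty) = 1 + 2 + 3 + 4 + 2 = 12.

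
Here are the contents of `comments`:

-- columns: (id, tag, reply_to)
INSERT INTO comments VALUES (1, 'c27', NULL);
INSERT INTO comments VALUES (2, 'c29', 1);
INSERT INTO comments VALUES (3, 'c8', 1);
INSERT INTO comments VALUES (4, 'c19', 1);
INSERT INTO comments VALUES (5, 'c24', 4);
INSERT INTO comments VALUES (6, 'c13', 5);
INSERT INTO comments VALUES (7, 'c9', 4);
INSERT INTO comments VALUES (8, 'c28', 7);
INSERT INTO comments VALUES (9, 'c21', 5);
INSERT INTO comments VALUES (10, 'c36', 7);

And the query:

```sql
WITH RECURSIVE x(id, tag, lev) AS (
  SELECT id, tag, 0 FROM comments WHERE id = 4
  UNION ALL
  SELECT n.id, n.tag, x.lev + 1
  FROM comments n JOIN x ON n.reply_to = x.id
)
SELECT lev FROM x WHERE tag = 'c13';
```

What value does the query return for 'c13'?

Base: id=4 (c19) at lev 0.
Iteration 1: rows with reply_to in {4} -> c24 (id 5, lev 1), c9 (id 7, lev 1).
Iteration 2: rows with reply_to in {5,7} -> c13 (id 6, lev 2), c28 (id 8, lev 2), c21 (id 9, lev 2), c36 (id 10, lev 2).
Iteration 3: no rows with reply_to in {6,8,9,10}; recursion stops.

2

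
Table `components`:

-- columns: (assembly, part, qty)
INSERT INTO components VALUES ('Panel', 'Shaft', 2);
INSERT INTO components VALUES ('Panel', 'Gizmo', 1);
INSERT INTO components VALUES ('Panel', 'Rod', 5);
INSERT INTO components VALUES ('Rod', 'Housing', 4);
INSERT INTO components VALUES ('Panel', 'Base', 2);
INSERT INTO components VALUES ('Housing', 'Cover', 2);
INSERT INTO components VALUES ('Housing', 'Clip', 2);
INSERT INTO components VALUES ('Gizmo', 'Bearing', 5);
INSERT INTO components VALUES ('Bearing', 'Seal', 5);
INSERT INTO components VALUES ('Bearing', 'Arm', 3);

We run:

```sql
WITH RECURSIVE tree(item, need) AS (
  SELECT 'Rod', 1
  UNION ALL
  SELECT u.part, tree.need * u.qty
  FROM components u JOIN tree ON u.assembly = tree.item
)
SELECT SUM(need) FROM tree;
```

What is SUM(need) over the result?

Base: (Rod, need=1).
Iteration 1: components of {Rod} -> Housing = 1*4 = 4.
Iteration 2: components of {Housing} -> Clip = 4*2 = 8, Cover = 4*2 = 8.
Iteration 3: no further components; recursion stops.
SUM(need) = 1 + 4 + 8 + 8 = 21.

21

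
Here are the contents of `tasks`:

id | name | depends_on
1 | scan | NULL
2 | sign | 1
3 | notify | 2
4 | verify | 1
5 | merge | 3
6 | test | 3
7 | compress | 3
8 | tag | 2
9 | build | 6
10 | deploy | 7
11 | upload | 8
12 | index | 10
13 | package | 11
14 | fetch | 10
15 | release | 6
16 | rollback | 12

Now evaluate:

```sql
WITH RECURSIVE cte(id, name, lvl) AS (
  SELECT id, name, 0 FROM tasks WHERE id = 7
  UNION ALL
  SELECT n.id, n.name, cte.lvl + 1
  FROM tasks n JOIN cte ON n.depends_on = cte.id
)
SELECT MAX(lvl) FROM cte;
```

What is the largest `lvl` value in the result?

3

Base: id=7 (compress) at lvl 0.
Iteration 1: rows with depends_on in {7} -> deploy (id 10, lvl 1).
Iteration 2: rows with depends_on in {10} -> index (id 12, lvl 2), fetch (id 14, lvl 2).
Iteration 3: rows with depends_on in {12,14} -> rollback (id 16, lvl 3).
Iteration 4: no rows with depends_on in {16}; recursion stops.
lvl values: 0, 1, 2, 2, 3; the maximum is 3.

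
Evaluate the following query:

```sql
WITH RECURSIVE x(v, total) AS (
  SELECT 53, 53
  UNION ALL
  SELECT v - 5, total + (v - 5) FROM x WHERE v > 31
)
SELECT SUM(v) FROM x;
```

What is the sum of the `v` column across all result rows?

243

Base: v=53, total=53.
Iteration 1: 53 > 31 holds -> v = 53 - 5 = 48, total = 53 + 48 = 101.
Iteration 2: 48 > 31 holds -> v = 48 - 5 = 43, total = 101 + 43 = 144.
Iteration 3: 43 > 31 holds -> v = 43 - 5 = 38, total = 144 + 38 = 182.
Iteration 4: 38 > 31 holds -> v = 38 - 5 = 33, total = 182 + 33 = 215.
Iteration 5: 33 > 31 holds -> v = 33 - 5 = 28, total = 215 + 28 = 243.
Iteration 6: 28 > 31 fails; recursion stops.
SUM(v) = 53 + 48 + 43 + 38 + 33 + 28 = 243.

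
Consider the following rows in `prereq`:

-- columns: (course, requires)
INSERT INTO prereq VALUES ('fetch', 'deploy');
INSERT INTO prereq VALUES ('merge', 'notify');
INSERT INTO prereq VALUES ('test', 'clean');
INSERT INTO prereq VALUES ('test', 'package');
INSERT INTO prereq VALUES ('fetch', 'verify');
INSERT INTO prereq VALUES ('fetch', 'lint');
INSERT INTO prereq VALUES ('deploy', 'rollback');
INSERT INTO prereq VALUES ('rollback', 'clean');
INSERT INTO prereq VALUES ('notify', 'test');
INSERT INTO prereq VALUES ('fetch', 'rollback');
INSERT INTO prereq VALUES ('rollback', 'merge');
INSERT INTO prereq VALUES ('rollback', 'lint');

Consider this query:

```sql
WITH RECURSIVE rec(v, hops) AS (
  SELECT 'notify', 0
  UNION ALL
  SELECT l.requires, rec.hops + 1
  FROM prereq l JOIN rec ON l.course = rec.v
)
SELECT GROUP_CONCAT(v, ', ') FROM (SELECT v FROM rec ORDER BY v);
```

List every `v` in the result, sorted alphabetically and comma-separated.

clean, notify, package, test

Base: (notify, hops=0).
Iteration 1: edges from {notify} -> (test, hops=1).
Iteration 2: edges from {test} -> (clean, hops=2), (package, hops=2).
Iteration 3: no outgoing edges from {clean,package}; recursion stops.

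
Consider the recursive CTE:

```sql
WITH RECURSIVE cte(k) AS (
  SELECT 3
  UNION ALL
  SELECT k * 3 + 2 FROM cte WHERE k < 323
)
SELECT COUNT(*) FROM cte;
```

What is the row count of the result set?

Base: k=3.
Iteration 1: 3 < 323 holds -> k = 3 * 3 + 2 = 11.
Iteration 2: 11 < 323 holds -> k = 11 * 3 + 2 = 35.
Iteration 3: 35 < 323 holds -> k = 35 * 3 + 2 = 107.
Iteration 4: 107 < 323 holds -> k = 107 * 3 + 2 = 323.
Iteration 5: 323 < 323 fails; recursion stops.
Total rows emitted: 5.

5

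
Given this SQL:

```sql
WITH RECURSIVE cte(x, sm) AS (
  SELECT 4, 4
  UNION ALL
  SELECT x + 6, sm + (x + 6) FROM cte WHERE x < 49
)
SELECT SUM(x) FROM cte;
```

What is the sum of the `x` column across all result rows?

252

Base: x=4, sm=4.
Iteration 1: 4 < 49 holds -> x = 4 + 6 = 10, sm = 4 + 10 = 14.
Iteration 2: 10 < 49 holds -> x = 10 + 6 = 16, sm = 14 + 16 = 30.
Iteration 3: 16 < 49 holds -> x = 16 + 6 = 22, sm = 30 + 22 = 52.
Iteration 4: 22 < 49 holds -> x = 22 + 6 = 28, sm = 52 + 28 = 80.
Iteration 5: 28 < 49 holds -> x = 28 + 6 = 34, sm = 80 + 34 = 114.
Iteration 6: 34 < 49 holds -> x = 34 + 6 = 40, sm = 114 + 40 = 154.
Iteration 7: 40 < 49 holds -> x = 40 + 6 = 46, sm = 154 + 46 = 200.
Iteration 8: 46 < 49 holds -> x = 46 + 6 = 52, sm = 200 + 52 = 252.
Iteration 9: 52 < 49 fails; recursion stops.
SUM(x) = 4 + 10 + 16 + 22 + 28 + 34 + 40 + 46 + 52 = 252.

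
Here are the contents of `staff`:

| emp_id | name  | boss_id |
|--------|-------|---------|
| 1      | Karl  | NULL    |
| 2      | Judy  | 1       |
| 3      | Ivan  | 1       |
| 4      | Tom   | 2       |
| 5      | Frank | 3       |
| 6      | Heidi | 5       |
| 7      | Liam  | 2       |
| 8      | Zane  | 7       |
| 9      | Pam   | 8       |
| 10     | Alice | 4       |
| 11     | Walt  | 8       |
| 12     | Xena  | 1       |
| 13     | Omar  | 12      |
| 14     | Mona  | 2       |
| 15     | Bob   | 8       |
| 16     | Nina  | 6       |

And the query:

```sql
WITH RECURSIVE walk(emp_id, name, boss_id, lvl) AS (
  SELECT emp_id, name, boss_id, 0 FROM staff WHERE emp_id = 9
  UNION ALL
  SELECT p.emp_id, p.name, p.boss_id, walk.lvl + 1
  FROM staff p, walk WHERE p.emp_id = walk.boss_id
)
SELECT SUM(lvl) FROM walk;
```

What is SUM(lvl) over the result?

10

Base: emp_id=9 (Pam), boss_id=8, lvl 0.
Iteration 1: join on emp_id=8 -> Zane (id 8, boss_id=7, lvl 1).
Iteration 2: join on emp_id=7 -> Liam (id 7, boss_id=2, lvl 2).
Iteration 3: join on emp_id=2 -> Judy (id 2, boss_id=1, lvl 3).
Iteration 4: join on emp_id=1 -> Karl (id 1, boss_id=NULL, lvl 4).
Iteration 5: boss_id is NULL; no match; recursion stops.
SUM(lvl) = 0 + 1 + 2 + 3 + 4 = 10.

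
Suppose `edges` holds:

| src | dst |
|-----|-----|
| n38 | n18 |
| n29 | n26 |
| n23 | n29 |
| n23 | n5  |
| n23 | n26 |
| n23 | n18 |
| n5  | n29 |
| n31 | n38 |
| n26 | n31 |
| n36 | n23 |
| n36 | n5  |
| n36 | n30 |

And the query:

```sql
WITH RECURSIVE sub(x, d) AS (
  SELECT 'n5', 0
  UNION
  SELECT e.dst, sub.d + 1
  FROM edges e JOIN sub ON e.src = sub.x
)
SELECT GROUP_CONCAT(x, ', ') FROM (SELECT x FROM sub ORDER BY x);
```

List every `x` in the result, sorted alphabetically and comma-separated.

Base: (n5, d=0).
Iteration 1: edges from {n5} -> (n29, d=1).
Iteration 2: edges from {n29} -> (n26, d=2).
Iteration 3: edges from {n26} -> (n31, d=3).
Iteration 4: edges from {n31} -> (n38, d=4).
Iteration 5: edges from {n38} -> (n18, d=5).
Iteration 6: no outgoing edges from {n18}; recursion stops.

n18, n26, n29, n31, n38, n5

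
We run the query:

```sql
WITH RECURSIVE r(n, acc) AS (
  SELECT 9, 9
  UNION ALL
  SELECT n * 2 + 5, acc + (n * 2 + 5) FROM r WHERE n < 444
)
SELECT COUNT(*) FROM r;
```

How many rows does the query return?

Base: n=9, acc=9.
Iteration 1: 9 < 444 holds -> n = 9 * 2 + 5 = 23, acc = 9 + 23 = 32.
Iteration 2: 23 < 444 holds -> n = 23 * 2 + 5 = 51, acc = 32 + 51 = 83.
Iteration 3: 51 < 444 holds -> n = 51 * 2 + 5 = 107, acc = 83 + 107 = 190.
Iteration 4: 107 < 444 holds -> n = 107 * 2 + 5 = 219, acc = 190 + 219 = 409.
Iteration 5: 219 < 444 holds -> n = 219 * 2 + 5 = 443, acc = 409 + 443 = 852.
Iteration 6: 443 < 444 holds -> n = 443 * 2 + 5 = 891, acc = 852 + 891 = 1743.
Iteration 7: 891 < 444 fails; recursion stops.
Total rows emitted: 7.

7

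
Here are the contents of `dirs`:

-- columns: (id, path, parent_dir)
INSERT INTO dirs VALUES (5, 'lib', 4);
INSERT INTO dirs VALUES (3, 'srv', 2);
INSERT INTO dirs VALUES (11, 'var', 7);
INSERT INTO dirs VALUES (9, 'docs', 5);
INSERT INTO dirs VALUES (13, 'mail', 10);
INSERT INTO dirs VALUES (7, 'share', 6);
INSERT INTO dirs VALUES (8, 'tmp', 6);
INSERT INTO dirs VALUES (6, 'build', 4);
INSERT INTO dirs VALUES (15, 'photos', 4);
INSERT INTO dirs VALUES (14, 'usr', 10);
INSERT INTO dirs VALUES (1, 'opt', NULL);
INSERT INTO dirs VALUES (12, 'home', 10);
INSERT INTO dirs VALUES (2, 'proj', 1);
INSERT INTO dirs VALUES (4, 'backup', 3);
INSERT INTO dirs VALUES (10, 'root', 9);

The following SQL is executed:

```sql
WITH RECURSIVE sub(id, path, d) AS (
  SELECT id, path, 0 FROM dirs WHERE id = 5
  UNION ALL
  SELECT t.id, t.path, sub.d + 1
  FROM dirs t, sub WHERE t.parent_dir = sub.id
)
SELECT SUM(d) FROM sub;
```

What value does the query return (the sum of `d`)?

12

Base: id=5 (lib) at d 0.
Iteration 1: rows with parent_dir in {5} -> docs (id 9, d 1).
Iteration 2: rows with parent_dir in {9} -> root (id 10, d 2).
Iteration 3: rows with parent_dir in {10} -> home (id 12, d 3), mail (id 13, d 3), usr (id 14, d 3).
Iteration 4: no rows with parent_dir in {12,13,14}; recursion stops.
SUM(d) = 0 + 1 + 2 + 3 + 3 + 3 = 12.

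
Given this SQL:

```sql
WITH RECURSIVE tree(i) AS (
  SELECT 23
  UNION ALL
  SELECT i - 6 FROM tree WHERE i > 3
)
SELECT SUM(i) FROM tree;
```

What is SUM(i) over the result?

55

Base: i=23.
Iteration 1: 23 > 3 holds -> i = 23 - 6 = 17.
Iteration 2: 17 > 3 holds -> i = 17 - 6 = 11.
Iteration 3: 11 > 3 holds -> i = 11 - 6 = 5.
Iteration 4: 5 > 3 holds -> i = 5 - 6 = -1.
Iteration 5: -1 > 3 fails; recursion stops.
SUM(i) = 23 + 17 + 11 + 5 + -1 = 55.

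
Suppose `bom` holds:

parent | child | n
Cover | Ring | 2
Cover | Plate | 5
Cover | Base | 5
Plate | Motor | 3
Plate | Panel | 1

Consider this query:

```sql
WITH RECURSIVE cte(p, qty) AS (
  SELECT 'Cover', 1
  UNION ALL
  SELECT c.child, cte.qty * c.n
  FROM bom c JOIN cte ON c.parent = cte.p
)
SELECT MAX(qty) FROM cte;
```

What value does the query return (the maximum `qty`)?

15

Base: (Cover, qty=1).
Iteration 1: components of {Cover} -> Base = 1*5 = 5, Plate = 1*5 = 5, Ring = 1*2 = 2.
Iteration 2: components of {Base,Plate,Ring} -> Motor = 5*3 = 15, Panel = 5*1 = 5.
Iteration 3: no further components; recursion stops.
qty values: 1, 2, 5, 5, 15, 5; the maximum is 15.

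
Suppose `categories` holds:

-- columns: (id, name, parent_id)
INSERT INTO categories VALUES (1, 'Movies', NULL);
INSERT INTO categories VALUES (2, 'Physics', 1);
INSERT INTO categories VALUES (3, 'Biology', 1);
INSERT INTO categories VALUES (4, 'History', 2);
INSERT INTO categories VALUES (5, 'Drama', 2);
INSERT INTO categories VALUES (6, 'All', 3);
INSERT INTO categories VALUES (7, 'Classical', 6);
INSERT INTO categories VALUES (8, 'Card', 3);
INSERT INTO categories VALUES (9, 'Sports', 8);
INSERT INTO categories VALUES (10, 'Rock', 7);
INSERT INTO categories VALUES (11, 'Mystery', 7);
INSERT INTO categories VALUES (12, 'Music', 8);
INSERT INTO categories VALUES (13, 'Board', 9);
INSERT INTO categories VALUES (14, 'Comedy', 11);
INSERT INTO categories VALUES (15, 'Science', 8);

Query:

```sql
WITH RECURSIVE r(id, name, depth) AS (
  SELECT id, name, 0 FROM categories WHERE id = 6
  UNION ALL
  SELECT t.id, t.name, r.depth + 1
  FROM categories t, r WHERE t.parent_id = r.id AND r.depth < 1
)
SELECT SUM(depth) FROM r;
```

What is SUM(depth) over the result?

1

Base: id=6 (All) at depth 0.
Iteration 1: rows with parent_id in {6} -> Classical (id 7, depth 1).
Iteration 2: depth < 1 fails for all current rows; recursion stops.
SUM(depth) = 0 + 1 = 1.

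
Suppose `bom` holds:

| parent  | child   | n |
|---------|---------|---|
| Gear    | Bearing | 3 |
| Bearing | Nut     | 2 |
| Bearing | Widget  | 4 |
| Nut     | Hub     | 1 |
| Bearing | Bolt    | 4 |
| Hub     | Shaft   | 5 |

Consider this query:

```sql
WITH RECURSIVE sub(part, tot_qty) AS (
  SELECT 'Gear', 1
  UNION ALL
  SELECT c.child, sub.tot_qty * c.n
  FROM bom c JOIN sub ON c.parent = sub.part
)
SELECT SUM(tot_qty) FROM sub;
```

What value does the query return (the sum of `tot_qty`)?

70

Base: (Gear, tot_qty=1).
Iteration 1: components of {Gear} -> Bearing = 1*3 = 3.
Iteration 2: components of {Bearing} -> Bolt = 3*4 = 12, Nut = 3*2 = 6, Widget = 3*4 = 12.
Iteration 3: components of {Bolt,Nut,Widget} -> Hub = 6*1 = 6.
Iteration 4: components of {Hub} -> Shaft = 6*5 = 30.
Iteration 5: no further components; recursion stops.
SUM(tot_qty) = 1 + 3 + 6 + 12 + 12 + 6 + 30 = 70.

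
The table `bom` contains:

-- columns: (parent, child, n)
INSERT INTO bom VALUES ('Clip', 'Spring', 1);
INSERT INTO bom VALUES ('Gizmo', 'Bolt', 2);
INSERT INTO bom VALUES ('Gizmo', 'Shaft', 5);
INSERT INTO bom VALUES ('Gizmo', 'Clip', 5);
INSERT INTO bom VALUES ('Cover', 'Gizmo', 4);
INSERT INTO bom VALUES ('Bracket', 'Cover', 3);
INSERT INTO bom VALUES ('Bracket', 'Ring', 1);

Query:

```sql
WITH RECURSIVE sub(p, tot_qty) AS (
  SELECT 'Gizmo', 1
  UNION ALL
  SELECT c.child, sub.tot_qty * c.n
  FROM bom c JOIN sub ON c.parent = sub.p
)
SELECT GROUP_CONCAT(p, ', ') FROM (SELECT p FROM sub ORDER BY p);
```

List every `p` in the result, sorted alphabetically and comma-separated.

Base: (Gizmo, tot_qty=1).
Iteration 1: components of {Gizmo} -> Bolt = 1*2 = 2, Clip = 1*5 = 5, Shaft = 1*5 = 5.
Iteration 2: components of {Bolt,Clip,Shaft} -> Spring = 5*1 = 5.
Iteration 3: no further components; recursion stops.

Bolt, Clip, Gizmo, Shaft, Spring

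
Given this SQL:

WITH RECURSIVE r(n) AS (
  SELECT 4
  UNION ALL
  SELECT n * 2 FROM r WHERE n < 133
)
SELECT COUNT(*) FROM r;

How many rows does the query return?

Base: n=4.
Iteration 1: 4 < 133 holds -> n = 4 * 2 = 8.
Iteration 2: 8 < 133 holds -> n = 8 * 2 = 16.
Iteration 3: 16 < 133 holds -> n = 16 * 2 = 32.
Iteration 4: 32 < 133 holds -> n = 32 * 2 = 64.
Iteration 5: 64 < 133 holds -> n = 64 * 2 = 128.
Iteration 6: 128 < 133 holds -> n = 128 * 2 = 256.
Iteration 7: 256 < 133 fails; recursion stops.
Total rows emitted: 7.

7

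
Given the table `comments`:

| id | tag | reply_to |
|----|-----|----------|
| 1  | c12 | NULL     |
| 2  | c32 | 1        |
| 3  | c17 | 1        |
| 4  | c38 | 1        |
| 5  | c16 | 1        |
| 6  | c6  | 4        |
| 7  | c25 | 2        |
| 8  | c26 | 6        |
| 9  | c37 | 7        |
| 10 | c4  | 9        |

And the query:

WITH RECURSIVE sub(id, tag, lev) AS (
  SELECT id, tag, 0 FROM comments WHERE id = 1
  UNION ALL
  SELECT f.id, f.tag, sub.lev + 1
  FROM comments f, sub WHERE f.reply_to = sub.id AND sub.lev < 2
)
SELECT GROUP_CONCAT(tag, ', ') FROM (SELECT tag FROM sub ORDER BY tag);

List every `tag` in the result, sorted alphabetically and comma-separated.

Base: id=1 (c12) at lev 0.
Iteration 1: rows with reply_to in {1} -> c32 (id 2, lev 1), c17 (id 3, lev 1), c38 (id 4, lev 1), c16 (id 5, lev 1).
Iteration 2: rows with reply_to in {2,3,4,5} -> c6 (id 6, lev 2), c25 (id 7, lev 2).
Iteration 3: lev < 2 fails for all current rows; recursion stops.

c12, c16, c17, c25, c32, c38, c6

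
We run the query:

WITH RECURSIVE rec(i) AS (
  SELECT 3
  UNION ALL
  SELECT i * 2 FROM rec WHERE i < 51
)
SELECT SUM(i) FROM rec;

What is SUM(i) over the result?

189

Base: i=3.
Iteration 1: 3 < 51 holds -> i = 3 * 2 = 6.
Iteration 2: 6 < 51 holds -> i = 6 * 2 = 12.
Iteration 3: 12 < 51 holds -> i = 12 * 2 = 24.
Iteration 4: 24 < 51 holds -> i = 24 * 2 = 48.
Iteration 5: 48 < 51 holds -> i = 48 * 2 = 96.
Iteration 6: 96 < 51 fails; recursion stops.
SUM(i) = 3 + 6 + 12 + 24 + 48 + 96 = 189.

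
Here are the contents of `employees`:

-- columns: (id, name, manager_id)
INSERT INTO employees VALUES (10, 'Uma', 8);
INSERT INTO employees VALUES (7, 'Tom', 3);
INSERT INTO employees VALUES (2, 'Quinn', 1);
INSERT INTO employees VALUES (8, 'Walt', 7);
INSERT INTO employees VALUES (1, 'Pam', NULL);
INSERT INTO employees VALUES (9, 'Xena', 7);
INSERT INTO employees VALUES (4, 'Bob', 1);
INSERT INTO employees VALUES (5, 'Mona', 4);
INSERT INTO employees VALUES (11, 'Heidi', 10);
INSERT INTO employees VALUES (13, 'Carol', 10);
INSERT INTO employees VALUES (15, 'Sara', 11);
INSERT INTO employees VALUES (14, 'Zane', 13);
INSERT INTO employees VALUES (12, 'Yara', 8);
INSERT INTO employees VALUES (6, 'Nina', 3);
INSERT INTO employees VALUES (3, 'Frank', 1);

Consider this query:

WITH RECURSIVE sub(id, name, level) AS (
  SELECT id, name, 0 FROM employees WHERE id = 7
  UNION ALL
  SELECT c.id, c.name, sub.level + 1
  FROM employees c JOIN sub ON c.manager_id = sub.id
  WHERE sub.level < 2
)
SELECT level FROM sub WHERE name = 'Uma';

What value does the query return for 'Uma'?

2

Base: id=7 (Tom) at level 0.
Iteration 1: rows with manager_id in {7} -> Walt (id 8, level 1), Xena (id 9, level 1).
Iteration 2: rows with manager_id in {8,9} -> Uma (id 10, level 2), Yara (id 12, level 2).
Iteration 3: level < 2 fails for all current rows; recursion stops.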